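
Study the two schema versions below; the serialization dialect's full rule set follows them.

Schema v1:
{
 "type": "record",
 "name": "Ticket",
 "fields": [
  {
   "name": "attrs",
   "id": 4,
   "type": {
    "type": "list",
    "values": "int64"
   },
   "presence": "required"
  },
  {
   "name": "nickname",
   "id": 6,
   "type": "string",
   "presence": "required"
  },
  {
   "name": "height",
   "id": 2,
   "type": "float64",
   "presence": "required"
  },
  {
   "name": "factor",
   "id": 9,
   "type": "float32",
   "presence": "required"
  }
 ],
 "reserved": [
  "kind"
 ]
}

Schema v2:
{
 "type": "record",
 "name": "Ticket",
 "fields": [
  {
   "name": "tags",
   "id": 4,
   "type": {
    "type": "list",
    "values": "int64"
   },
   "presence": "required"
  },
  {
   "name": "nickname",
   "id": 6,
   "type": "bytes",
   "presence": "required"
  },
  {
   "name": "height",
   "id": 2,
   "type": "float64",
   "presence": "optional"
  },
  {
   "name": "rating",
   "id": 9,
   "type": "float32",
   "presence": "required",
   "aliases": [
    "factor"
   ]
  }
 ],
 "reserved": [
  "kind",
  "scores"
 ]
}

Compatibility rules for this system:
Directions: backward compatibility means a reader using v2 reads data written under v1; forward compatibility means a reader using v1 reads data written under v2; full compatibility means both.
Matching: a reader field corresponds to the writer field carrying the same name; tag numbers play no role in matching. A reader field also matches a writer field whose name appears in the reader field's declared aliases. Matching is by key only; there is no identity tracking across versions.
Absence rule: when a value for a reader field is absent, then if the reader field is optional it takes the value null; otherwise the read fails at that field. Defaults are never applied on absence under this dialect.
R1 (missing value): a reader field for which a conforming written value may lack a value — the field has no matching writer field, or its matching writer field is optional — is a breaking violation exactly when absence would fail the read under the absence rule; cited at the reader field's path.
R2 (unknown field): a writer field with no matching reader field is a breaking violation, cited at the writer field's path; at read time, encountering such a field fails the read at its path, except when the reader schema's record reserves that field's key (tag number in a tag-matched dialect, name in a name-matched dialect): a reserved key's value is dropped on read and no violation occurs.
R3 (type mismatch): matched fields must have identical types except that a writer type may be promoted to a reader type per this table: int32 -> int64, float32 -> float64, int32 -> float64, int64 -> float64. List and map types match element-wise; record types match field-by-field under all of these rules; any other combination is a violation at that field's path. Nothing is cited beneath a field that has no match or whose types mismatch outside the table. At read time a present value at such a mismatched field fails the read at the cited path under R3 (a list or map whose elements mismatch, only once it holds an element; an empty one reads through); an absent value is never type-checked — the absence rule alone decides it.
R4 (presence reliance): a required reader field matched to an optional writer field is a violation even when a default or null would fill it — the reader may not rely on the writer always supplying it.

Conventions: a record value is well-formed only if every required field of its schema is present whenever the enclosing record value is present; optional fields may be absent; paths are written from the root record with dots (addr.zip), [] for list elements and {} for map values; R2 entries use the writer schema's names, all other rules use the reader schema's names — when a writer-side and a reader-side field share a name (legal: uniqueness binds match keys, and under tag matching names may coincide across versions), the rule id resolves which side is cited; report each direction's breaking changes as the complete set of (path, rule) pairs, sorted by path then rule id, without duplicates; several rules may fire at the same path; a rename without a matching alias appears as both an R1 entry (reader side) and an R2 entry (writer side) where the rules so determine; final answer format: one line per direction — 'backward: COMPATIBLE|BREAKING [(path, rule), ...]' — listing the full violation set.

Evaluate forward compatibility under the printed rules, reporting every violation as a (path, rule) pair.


forward: BREAKING [(attrs, R1), (factor, R1), (height, R1), (height, R4), (nickname, R3), (rating, R2), (tags, R2)]

in Ticket below, arrows point writer -> reader
forward analysis of Ticket with v1 as reader and v2 as writer:
  attrs: no writer-side match
  bytes -> string, writer required: nickname aligns to nickname
  float64 -> float64, writer optional: height aligns to height
  factor: no writer-side match
  writer field tags has no reader counterpart
  writer field rating has no reader counterpart
  breaking: (attrs, R1)
  breaking: (factor, R1)
  breaking: (height, R1)
  breaking: (height, R4)
  breaking: (nickname, R3)
  breaking: (rating, R2)
  breaking: (tags, R2)
  => forward: BREAKING (7)


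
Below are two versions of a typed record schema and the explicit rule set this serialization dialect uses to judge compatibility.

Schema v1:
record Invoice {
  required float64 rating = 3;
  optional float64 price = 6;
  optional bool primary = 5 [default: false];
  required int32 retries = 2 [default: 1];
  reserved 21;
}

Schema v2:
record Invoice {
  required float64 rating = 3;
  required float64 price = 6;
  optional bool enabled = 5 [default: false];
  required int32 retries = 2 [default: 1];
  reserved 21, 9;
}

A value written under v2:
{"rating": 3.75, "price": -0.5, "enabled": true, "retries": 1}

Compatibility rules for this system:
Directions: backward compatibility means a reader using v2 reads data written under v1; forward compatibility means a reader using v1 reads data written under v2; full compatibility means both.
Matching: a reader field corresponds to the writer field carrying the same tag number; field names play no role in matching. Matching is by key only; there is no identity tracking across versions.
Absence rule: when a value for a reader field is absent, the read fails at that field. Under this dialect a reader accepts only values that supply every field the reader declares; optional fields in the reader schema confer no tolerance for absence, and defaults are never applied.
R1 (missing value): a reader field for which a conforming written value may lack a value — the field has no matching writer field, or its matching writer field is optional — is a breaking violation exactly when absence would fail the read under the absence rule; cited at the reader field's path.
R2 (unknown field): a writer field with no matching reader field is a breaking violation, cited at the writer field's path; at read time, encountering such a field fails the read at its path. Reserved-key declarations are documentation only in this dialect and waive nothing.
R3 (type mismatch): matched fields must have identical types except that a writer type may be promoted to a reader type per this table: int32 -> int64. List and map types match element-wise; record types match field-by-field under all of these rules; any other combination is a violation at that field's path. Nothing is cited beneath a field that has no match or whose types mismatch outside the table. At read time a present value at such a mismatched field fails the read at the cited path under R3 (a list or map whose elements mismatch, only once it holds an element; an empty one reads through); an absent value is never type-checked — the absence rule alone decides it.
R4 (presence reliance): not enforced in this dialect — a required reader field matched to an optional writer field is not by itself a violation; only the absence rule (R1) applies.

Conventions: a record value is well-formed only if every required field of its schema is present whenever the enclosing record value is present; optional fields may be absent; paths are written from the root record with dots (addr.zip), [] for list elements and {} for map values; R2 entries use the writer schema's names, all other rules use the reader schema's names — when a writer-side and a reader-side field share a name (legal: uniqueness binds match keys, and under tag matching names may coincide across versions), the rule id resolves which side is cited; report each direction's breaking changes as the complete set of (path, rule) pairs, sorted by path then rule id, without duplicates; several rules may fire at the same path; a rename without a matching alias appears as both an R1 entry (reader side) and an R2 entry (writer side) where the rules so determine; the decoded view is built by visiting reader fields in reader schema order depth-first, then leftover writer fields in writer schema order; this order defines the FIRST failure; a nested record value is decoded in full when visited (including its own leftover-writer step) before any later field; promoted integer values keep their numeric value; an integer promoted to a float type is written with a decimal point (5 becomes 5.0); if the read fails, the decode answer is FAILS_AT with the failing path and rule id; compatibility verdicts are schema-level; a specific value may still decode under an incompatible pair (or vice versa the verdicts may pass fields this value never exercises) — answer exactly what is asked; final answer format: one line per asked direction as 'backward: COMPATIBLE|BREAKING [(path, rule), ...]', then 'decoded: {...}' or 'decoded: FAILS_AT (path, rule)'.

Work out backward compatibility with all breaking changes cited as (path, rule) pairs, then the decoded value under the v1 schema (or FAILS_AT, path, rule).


backward: BREAKING [(enabled, R1), (price, R1)]; decoded: {"rating": 3.75, "price": -0.5, "primary": true, "retries": 1}

the writer's type comes first in each Invoice pair
backward on Invoice — v2 reading data written by v1:
  rating <- rating (float64 -> float64, writer required)
  price <- price (float64 -> float64, writer optional)
  enabled <- primary (bool -> bool, writer optional)
  retries <- retries (int32 -> int32, writer required)
  R1 fires at enabled
  R1 fires at price
  => backward verdict for Invoice: BREAKING, 2 violation(s)
decode (reader v1):
  rating := 3.75
  price := -0.5
  primary := true (from writer enabled)
  retries := 1
  => decoded: {"rating": 3.75, "price": -0.5, "primary": true, "retries": 1}
ruling out the remaining Invoice differences:
  field price in record Invoice: optional changed to required -> affects forward compatibility only, which is not asked


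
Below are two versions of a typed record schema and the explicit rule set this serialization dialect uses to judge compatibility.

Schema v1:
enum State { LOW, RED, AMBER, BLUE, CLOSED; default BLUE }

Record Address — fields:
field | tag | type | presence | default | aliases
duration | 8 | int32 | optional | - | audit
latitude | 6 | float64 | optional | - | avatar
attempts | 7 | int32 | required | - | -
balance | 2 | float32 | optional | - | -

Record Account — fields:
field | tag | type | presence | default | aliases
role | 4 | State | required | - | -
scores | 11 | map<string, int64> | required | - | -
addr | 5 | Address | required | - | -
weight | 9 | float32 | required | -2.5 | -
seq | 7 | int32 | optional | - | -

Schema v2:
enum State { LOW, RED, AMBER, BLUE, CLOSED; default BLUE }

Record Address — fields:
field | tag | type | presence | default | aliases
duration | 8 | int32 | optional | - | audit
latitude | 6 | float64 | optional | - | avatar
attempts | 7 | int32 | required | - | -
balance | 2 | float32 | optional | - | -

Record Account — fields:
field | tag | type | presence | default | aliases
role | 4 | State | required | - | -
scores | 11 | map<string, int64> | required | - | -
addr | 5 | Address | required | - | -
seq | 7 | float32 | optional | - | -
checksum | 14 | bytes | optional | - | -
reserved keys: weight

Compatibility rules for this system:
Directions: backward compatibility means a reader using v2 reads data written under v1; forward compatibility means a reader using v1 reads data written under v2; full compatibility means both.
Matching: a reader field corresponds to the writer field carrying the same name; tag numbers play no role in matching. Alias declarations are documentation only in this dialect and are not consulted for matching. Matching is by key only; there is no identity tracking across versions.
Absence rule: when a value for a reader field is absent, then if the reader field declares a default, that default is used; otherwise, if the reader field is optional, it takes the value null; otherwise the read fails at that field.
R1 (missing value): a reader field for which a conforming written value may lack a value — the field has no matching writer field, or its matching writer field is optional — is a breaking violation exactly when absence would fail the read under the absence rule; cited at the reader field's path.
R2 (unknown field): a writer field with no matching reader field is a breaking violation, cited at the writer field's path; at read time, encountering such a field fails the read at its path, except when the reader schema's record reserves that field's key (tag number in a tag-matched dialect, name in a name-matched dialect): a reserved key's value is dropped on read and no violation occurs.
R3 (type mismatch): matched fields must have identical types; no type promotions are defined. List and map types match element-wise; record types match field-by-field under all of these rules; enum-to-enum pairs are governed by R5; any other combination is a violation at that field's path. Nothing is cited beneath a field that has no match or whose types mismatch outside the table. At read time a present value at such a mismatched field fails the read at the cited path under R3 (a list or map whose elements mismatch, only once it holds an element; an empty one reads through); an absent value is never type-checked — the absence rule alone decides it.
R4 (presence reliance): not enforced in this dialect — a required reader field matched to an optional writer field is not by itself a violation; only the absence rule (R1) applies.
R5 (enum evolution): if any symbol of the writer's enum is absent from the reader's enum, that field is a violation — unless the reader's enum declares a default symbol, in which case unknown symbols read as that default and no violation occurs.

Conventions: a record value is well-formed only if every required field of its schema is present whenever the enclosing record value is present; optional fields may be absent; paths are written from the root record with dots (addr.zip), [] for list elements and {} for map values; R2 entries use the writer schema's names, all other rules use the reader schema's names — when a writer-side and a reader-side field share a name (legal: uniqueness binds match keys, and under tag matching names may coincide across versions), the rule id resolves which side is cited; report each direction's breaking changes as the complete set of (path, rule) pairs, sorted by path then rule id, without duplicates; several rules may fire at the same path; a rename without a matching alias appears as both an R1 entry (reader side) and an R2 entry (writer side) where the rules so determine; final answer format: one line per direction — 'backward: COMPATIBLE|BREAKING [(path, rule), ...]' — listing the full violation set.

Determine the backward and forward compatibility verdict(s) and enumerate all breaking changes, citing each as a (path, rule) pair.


in Account below, arrows point writer -> reader
backward analysis of Account with v2 as reader and v1 as writer:
  State -> State, writer required: role aligns to role
  map<string, int64> -> map<string, int64>, writer required: scores aligns to scores
  Address -> Address, writer required: addr aligns to addr
  int32 -> float32, writer optional: seq aligns to seq
  no writer field matches reader checksum
  writer weight: unknown to reader
  int32 -> int32, writer optional: addr.duration aligns to addr.duration
  float64 -> float64, writer optional: addr.latitude aligns to addr.latitude
  int32 -> int32, writer required: addr.attempts aligns to addr.attempts
  float32 -> float32, writer optional: addr.balance aligns to addr.balance
  violation R3 at seq
  => backward: BREAKING (1)
forward analysis of Account with v1 as reader and v2 as writer:
  State -> State, writer required: role aligns to role
  map<string, int64> -> map<string, int64>, writer required: scores aligns to scores
  Address -> Address, writer required: addr aligns to addr
  no writer field matches reader weight
  float32 -> int32, writer optional: seq aligns to seq
  writer checksum: unknown to reader
  int32 -> int32, writer optional: addr.duration aligns to addr.duration
  float64 -> float64, writer optional: addr.latitude aligns to addr.latitude
  int32 -> int32, writer required: addr.attempts aligns to addr.attempts
  float32 -> float32, writer optional: addr.balance aligns to addr.balance
  violation R2 at checksum
  violation R3 at seq
  => forward: BREAKING (2)

backward: BREAKING [(seq, R3)]; forward: BREAKING [(checksum, R2), (seq, R3)]


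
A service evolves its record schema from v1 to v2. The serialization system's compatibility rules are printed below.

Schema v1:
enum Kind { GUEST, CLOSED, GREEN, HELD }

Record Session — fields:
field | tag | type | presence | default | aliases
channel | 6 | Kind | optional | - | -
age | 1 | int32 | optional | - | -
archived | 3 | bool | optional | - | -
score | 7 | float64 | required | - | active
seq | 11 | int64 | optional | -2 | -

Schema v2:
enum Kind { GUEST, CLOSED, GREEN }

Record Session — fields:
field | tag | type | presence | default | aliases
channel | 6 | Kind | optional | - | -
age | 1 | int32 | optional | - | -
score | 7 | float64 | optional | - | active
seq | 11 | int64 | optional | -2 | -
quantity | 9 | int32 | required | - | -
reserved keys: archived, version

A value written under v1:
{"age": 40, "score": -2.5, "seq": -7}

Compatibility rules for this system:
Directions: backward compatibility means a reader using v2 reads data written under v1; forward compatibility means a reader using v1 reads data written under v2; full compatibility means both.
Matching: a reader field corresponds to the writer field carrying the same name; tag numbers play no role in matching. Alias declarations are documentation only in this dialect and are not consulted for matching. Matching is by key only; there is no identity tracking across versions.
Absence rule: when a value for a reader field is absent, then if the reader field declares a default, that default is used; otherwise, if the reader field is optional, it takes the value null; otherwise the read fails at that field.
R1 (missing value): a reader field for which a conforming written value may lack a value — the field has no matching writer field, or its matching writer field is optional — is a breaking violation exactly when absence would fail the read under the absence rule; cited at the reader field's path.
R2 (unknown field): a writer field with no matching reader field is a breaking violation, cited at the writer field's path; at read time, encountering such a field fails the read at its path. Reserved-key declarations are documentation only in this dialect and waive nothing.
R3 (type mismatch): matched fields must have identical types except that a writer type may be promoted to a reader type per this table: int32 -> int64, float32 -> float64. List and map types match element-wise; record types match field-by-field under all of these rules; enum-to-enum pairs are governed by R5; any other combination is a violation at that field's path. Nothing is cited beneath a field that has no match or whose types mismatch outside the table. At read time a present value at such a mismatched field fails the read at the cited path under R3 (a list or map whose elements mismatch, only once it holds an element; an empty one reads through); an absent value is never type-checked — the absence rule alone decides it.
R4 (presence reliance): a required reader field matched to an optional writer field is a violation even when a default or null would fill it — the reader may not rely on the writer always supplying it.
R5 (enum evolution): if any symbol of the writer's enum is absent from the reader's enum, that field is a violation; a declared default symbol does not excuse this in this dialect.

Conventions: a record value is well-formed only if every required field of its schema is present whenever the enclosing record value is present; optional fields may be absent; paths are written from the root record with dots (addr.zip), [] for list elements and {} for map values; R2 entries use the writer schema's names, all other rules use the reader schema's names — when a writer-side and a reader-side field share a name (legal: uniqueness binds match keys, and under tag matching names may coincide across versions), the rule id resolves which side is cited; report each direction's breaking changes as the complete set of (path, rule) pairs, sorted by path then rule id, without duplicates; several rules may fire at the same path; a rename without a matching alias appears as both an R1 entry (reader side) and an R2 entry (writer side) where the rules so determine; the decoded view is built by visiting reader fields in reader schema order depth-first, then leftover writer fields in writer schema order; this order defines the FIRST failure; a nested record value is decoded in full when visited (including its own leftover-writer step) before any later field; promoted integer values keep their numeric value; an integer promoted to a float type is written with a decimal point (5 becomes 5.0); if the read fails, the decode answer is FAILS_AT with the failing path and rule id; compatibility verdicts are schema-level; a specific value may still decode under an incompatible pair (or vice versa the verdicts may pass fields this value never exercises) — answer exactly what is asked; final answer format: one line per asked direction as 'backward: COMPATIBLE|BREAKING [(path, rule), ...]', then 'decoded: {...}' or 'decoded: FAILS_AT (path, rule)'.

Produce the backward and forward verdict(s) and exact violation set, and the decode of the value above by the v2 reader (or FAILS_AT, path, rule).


each type pair in Session: writer, then reader
checking backward for Session: reader v2 against writer v1:
  Kind -> Kind, writer optional: channel aligns to channel
  int32 -> int32, writer optional: age aligns to age
  float64 -> float64, writer required: score aligns to score
  int64 -> int64, writer optional: seq aligns to seq
  quantity has no writer counterpart
  leftover writer field: archived
  violation R2 at archived
  violation R5 at channel
  violation R1 at quantity
  => 3 violation(s): backward is BREAKING for Session
checking forward for Session: reader v1 against writer v2:
  Kind -> Kind, writer optional: channel aligns to channel
  int32 -> int32, writer optional: age aligns to age
  archived has no writer counterpart
  float64 -> float64, writer optional: score aligns to score
  int64 -> int64, writer optional: seq aligns to seq
  leftover writer field: quantity
  violation R2 at quantity
  violation R1 at score
  violation R4 at score
  => 3 violation(s): forward is BREAKING for Session
decode (reader v2):
  channel := null (missing; optional => null)
  age := 40
  score := -2.5
  seq := -7
  read fails at quantity under R1 (no fill)
  => FAILS_AT (quantity, R1)

backward: BREAKING [(archived, R2), (channel, R5), (quantity, R1)]; forward: BREAKING [(quantity, R2), (score, R1), (score, R4)]; decoded: FAILS_AT (quantity, R1)


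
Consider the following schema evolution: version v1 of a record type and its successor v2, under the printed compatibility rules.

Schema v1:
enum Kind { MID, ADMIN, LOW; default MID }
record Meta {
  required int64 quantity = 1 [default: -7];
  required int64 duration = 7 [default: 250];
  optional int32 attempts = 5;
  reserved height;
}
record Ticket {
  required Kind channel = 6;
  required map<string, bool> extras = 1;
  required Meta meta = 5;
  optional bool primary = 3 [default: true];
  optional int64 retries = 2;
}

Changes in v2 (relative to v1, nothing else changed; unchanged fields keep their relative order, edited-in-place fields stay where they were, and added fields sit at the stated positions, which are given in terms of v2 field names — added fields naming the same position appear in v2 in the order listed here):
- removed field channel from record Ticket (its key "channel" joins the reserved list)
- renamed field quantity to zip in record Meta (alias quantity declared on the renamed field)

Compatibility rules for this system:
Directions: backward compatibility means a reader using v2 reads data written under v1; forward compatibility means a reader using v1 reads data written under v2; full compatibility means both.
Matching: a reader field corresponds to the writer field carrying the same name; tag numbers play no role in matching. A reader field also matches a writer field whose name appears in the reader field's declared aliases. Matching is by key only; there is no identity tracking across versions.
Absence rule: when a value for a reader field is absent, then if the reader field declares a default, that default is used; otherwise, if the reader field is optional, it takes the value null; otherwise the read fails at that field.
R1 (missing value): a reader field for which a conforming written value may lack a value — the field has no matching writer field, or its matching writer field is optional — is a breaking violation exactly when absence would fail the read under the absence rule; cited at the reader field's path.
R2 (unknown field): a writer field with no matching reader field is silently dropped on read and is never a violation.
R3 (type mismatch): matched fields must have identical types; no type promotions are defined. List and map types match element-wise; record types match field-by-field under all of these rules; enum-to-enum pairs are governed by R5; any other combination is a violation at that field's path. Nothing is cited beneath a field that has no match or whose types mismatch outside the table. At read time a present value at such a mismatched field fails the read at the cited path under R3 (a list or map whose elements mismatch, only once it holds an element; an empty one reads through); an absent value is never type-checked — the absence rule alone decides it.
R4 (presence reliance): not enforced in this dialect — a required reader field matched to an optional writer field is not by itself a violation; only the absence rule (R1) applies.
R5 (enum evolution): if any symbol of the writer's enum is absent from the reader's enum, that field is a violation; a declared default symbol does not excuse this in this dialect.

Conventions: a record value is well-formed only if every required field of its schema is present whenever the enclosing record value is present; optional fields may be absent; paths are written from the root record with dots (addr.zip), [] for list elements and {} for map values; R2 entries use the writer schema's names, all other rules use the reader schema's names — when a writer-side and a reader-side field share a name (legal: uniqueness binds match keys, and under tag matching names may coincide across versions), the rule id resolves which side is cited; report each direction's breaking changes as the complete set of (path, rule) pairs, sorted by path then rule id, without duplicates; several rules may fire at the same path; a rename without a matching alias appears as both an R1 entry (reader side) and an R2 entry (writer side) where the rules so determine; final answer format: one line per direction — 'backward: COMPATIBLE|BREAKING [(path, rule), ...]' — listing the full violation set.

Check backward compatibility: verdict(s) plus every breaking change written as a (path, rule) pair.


in Ticket below, arrows point writer -> reader
checking backward for Ticket: reader v2 against writer v1:
  extras: paired with writer extras (map<string, bool> -> map<string, bool>; writer required)
  meta: paired with writer meta (Meta -> Meta; writer required)
  primary: paired with writer primary (bool -> bool; writer optional)
  retries: paired with writer retries (int64 -> int64; writer optional)
  channel (writer side), unknown to reader
  meta.zip: paired with writer meta.quantity (int64 -> int64; writer required)
  meta.duration: paired with writer meta.duration (int64 -> int64; writer required)
  meta.attempts: paired with writer meta.attempts (int32 -> int32; writer optional)
  => backward: COMPATIBLE
diffs on Ticket not affecting the asked answer:
  removed field channel from record Ticket (its key "channel" joins the reserved list) -> matters only for Ticket's forward compatibility — outside the asked direction
  renamed field quantity to zip in record Meta (alias quantity declared on the renamed field) -> fires no rule on Ticket, leaving the asked answer as it is

backward: COMPATIBLE []


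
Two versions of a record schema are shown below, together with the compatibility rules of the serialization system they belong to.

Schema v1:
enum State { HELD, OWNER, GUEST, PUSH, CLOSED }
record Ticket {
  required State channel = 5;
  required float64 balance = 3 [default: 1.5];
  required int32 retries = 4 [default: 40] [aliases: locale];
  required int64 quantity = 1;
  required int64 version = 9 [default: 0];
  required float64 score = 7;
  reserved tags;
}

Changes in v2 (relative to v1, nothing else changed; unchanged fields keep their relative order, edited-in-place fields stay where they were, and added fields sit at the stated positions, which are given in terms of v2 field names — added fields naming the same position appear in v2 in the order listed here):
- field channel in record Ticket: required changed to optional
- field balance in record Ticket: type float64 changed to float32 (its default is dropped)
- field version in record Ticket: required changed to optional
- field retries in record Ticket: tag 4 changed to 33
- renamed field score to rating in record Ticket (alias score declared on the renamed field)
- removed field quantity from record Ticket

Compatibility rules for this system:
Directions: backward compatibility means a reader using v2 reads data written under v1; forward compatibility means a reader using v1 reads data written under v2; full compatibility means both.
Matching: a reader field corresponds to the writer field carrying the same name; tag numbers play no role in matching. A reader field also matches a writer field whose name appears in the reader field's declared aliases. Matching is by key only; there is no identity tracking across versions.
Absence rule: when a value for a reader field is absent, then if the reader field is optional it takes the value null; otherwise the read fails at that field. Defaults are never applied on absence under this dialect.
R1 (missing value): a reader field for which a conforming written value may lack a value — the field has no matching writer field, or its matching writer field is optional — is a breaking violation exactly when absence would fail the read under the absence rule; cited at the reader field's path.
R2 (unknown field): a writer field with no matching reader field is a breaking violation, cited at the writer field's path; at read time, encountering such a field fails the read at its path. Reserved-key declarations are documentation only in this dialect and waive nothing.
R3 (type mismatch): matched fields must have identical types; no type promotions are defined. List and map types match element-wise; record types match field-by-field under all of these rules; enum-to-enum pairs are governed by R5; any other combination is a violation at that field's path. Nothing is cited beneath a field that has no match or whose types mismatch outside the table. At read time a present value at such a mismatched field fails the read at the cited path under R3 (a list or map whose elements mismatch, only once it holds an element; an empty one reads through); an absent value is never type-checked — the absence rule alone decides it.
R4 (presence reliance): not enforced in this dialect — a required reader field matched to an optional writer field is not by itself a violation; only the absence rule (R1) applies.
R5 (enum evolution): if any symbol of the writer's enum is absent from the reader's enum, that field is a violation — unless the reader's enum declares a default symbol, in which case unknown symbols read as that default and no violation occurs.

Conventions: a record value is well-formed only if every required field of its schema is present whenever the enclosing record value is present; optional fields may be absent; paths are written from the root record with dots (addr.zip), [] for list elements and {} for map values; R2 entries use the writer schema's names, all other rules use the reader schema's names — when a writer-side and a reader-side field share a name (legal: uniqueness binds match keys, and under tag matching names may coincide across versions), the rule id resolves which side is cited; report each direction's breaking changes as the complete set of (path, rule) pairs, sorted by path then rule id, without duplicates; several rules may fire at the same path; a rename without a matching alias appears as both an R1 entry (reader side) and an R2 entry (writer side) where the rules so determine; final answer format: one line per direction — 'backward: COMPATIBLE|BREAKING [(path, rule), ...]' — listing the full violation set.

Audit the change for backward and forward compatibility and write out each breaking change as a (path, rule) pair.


each type pair in Ticket: writer, then reader
backward analysis of Ticket with v2 as reader and v1 as writer:
  channel: State -> State, writer required; from channel
  balance: float64 -> float32, writer required; from balance
  retries: int32 -> int32, writer required; from retries
  version: int64 -> int64, writer required; from version
  rating: float64 -> float64, writer required; from score
  writer quantity: unknown to reader
  R3 fires at balance
  R2 fires at quantity
  => 2 violation(s): backward is BREAKING for Ticket
forward analysis of Ticket with v1 as reader and v2 as writer:
  channel: State -> State, writer optional; from channel
  balance: float32 -> float64, writer required; from balance
  retries: int32 -> int32, writer required; from retries
  quantity has no writer counterpart
  version: int64 -> int64, writer optional; from version
  score has no writer counterpart
  writer rating: unknown to reader
  R3 fires at balance
  R1 fires at channel
  R1 fires at quantity
  R2 fires at rating
  R1 fires at score
  R1 fires at version
  => 6 violation(s): forward is BREAKING for Ticket

backward: BREAKING [(balance, R3), (quantity, R2)]; forward: BREAKING [(balance, R3), (channel, R1), (quantity, R1), (rating, R2), (score, R1), (version, R1)]


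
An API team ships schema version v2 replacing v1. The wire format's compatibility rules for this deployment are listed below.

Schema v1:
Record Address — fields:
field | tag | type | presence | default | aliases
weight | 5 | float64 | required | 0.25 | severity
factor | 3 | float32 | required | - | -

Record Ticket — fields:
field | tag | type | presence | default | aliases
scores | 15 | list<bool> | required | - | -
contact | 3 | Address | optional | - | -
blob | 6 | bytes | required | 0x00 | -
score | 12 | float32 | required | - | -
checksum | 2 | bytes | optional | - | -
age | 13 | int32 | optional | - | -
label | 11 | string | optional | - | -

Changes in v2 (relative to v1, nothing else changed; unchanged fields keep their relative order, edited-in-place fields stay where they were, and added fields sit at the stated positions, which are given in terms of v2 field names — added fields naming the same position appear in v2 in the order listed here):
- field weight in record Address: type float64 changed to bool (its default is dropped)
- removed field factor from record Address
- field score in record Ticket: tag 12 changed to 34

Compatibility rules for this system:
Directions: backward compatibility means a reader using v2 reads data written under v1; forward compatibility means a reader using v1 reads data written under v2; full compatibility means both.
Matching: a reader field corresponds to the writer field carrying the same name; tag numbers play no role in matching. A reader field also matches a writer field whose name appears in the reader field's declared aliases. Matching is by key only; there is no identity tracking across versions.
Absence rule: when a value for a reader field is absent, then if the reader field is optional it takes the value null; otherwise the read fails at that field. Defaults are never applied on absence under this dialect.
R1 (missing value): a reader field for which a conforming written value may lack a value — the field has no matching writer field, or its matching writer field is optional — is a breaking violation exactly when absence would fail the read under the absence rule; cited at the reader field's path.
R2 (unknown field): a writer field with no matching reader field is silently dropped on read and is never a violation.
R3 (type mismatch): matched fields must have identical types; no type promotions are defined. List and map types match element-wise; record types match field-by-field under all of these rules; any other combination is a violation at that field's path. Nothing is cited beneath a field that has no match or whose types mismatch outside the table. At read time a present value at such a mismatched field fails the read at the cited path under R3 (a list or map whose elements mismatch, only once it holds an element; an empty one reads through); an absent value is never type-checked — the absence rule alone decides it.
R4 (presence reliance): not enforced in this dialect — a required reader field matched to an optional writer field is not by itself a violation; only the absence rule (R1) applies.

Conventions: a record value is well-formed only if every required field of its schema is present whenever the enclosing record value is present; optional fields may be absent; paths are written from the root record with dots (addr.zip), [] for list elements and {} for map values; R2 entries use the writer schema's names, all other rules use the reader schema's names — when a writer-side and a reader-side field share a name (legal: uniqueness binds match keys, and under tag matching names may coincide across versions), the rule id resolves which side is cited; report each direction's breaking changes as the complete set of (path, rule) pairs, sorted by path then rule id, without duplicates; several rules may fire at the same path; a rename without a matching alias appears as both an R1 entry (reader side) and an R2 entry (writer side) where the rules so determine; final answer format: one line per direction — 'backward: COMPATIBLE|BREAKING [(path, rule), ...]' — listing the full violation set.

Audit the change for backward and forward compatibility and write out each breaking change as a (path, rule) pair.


in Ticket below, arrows point writer -> reader
backward pass over Ticket, reader schema v2, writer schema v1:
  scores: list<bool> -> list<bool>, writer required; from scores
  contact: Address -> Address, writer optional; from contact
  blob: bytes -> bytes, writer required; from blob
  score: float32 -> float32, writer required; from score
  checksum: bytes -> bytes, writer optional; from checksum
  age: int32 -> int32, writer optional; from age
  label: string -> string, writer optional; from label
  contact.weight: float64 -> bool, writer required; from contact.weight
  writer field contact.factor has no reader counterpart
  breaking: (contact.weight, R3)
  backward on Ticket therefore BREAKING (1)
forward pass over Ticket, reader schema v1, writer schema v2:
  scores: list<bool> -> list<bool>, writer required; from scores
  contact: Address -> Address, writer optional; from contact
  blob: bytes -> bytes, writer required; from blob
  score: float32 -> float32, writer required; from score
  checksum: bytes -> bytes, writer optional; from checksum
  age: int32 -> int32, writer optional; from age
  label: string -> string, writer optional; from label
  contact.weight: bool -> float64, writer required; from contact.weight
  contact.factor: no writer-side match
  breaking: (contact.factor, R1)
  breaking: (contact.weight, R3)
  forward on Ticket therefore BREAKING (2)

backward: BREAKING [(contact.weight, R3)]; forward: BREAKING [(contact.factor, R1), (contact.weight, R3)]
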